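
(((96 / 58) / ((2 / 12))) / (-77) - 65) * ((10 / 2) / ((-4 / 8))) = 1454330 / 2233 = 651.29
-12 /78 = -2 /13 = -0.15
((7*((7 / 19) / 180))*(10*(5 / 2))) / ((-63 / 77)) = -2695 / 6156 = -0.44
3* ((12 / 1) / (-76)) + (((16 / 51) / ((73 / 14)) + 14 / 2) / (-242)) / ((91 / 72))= -18424977 / 37089767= -0.50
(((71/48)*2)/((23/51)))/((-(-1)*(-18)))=-1207/3312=-0.36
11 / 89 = 0.12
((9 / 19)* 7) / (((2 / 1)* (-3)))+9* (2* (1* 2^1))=1347 / 38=35.45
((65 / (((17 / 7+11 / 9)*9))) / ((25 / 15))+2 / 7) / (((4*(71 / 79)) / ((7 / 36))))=0.08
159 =159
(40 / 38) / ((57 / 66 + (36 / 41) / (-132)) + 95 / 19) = 18040 / 100377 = 0.18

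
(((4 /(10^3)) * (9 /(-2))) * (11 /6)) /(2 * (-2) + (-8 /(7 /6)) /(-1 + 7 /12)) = -231 /87200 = -0.00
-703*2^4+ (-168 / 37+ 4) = -416196 / 37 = -11248.54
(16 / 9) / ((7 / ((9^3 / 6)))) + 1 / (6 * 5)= 30.89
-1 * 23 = -23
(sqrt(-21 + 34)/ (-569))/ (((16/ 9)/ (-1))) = 9 * sqrt(13)/ 9104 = 0.00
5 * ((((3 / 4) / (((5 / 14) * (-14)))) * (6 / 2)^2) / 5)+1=-7 / 20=-0.35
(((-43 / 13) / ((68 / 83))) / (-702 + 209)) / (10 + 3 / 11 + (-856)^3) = -0.00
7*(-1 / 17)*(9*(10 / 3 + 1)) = -273 / 17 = -16.06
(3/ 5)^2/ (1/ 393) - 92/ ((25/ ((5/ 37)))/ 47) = 109249/ 925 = 118.11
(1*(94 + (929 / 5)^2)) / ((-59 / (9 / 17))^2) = 70096671 / 25150225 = 2.79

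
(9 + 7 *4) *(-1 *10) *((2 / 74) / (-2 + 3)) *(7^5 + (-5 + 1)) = -168030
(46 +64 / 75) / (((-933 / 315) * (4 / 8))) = -49196 / 1555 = -31.64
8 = 8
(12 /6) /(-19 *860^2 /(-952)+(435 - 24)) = 238 /1805459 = 0.00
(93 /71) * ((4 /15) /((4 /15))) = 93 /71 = 1.31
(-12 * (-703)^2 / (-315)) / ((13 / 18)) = 11861016 / 455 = 26068.17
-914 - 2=-916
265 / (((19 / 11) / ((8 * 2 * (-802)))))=-37405280 / 19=-1968698.95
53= 53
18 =18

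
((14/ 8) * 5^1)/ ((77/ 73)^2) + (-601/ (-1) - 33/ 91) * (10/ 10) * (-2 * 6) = -317107279/ 44044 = -7199.78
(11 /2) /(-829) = -11 /1658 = -0.01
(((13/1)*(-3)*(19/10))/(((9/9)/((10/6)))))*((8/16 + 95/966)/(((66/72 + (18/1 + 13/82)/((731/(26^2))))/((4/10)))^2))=-6155573146857888/163274080621255625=-0.04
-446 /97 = -4.60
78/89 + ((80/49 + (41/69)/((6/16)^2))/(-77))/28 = 1275329822/1459709559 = 0.87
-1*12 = -12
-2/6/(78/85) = -85/234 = -0.36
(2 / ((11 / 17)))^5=45435424 / 161051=282.12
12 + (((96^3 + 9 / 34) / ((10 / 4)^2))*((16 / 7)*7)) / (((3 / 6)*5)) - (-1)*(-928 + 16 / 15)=5769725636 / 6375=905055.00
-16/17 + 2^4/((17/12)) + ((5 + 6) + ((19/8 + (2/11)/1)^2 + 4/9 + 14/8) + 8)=45123977/1184832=38.08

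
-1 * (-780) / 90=26 / 3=8.67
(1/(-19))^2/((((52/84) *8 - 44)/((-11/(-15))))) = -77/1480100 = -0.00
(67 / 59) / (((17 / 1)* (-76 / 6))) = -201 / 38114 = -0.01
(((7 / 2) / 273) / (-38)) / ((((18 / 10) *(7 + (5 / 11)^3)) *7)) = -6655 / 1763123544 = -0.00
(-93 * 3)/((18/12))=-186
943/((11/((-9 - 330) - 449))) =-743084/11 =-67553.09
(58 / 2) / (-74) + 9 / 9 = 45 / 74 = 0.61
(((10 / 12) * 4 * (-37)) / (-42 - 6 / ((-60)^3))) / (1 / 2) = 8880000 / 1511999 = 5.87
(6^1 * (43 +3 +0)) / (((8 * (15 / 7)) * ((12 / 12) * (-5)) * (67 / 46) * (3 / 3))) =-3703 / 1675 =-2.21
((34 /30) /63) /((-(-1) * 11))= 17 /10395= 0.00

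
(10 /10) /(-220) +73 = 16059 /220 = 73.00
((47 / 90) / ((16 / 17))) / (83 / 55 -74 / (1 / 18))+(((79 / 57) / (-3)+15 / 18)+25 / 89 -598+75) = -18615331584071 / 35637784416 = -522.35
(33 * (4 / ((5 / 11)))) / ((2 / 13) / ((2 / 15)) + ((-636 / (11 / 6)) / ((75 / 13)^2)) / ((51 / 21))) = -441226500 / 4767571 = -92.55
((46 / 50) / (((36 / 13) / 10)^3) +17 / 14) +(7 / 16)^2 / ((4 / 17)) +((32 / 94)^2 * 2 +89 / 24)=568958527247 / 11543067648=49.29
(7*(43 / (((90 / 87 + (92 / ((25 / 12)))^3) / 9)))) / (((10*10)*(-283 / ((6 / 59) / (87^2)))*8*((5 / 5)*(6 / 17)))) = -3198125 / 604639977520917696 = -0.00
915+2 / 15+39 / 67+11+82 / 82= 932354 / 1005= 927.72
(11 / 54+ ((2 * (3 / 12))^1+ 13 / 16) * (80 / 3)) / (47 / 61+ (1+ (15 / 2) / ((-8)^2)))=7421504 / 397953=18.65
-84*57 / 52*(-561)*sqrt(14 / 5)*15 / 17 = 118503*sqrt(70) / 13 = 76266.71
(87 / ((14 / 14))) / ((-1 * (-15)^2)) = -29 / 75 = -0.39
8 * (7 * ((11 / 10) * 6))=1848 / 5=369.60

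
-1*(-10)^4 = -10000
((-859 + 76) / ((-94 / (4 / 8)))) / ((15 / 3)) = 783 / 940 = 0.83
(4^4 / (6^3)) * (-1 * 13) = -416 / 27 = -15.41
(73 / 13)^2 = 5329 / 169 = 31.53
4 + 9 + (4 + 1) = 18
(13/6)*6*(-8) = -104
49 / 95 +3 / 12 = 291 / 380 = 0.77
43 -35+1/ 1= 9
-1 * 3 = -3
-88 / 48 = -11 / 6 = -1.83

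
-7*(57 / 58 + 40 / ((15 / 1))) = -25.55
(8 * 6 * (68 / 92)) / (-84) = -68 / 161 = -0.42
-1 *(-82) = 82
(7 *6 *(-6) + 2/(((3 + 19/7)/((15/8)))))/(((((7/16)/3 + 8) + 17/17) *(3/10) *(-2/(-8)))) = -160860/439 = -366.42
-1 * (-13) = 13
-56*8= -448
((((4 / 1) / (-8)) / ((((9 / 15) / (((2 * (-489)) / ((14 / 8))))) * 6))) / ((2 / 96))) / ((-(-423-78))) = 26080 / 3507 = 7.44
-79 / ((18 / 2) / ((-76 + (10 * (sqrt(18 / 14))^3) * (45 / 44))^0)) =-79 / 9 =-8.78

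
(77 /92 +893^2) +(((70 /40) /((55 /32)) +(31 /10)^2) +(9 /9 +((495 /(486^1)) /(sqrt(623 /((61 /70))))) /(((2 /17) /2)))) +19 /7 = 187 * sqrt(54290) /67284 +35307726544 /44275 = 797464.83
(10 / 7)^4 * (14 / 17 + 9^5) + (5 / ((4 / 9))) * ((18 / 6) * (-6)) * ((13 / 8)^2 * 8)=157821800435 / 653072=241660.64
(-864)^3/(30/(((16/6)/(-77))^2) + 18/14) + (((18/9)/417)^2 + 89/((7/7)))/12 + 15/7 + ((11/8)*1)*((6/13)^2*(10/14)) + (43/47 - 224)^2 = 11636033276196249388163/484985605574230956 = 23992.53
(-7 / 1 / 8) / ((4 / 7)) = -49 / 32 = -1.53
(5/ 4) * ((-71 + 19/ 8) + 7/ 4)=-2675/ 32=-83.59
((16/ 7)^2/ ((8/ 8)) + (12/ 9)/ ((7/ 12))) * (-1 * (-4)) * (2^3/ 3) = 11776/ 147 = 80.11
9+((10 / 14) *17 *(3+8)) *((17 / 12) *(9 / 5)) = 9789 / 28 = 349.61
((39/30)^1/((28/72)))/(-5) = -117/175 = -0.67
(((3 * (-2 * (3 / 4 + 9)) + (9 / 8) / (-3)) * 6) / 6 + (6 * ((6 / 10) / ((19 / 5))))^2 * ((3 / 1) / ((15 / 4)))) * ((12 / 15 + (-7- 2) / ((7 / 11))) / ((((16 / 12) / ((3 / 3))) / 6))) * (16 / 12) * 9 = 10588874283 / 252700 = 41902.95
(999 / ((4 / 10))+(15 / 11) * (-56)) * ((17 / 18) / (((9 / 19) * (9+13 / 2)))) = 5734865 / 18414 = 311.44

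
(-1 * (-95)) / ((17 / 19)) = 1805 / 17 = 106.18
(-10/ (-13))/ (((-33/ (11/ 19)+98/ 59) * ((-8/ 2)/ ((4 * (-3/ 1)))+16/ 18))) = -1062/ 93379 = -0.01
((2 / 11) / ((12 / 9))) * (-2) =-3 / 11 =-0.27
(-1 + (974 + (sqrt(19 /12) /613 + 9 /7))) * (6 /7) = 835.10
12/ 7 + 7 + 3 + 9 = 145/ 7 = 20.71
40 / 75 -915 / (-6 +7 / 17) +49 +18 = 65912 / 285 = 231.27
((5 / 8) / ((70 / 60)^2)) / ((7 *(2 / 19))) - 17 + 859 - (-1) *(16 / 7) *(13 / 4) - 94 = 1037303 / 1372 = 756.05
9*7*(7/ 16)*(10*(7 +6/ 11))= 183015/ 88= 2079.72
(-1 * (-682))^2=465124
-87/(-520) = 87/520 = 0.17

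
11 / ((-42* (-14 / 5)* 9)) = 55 / 5292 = 0.01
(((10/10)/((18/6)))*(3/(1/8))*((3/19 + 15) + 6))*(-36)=-115776/19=-6093.47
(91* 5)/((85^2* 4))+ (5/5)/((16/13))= 19149/23120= 0.83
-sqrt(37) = -6.08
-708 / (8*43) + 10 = 7.94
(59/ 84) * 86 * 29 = 73573/ 42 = 1751.74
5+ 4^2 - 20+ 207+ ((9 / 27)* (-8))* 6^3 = -368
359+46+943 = 1348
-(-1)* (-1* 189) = -189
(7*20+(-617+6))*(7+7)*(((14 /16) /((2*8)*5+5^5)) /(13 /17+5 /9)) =-3531087 /2589640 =-1.36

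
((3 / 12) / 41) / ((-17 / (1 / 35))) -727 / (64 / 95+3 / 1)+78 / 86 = -288464449727 / 1464383060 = -196.99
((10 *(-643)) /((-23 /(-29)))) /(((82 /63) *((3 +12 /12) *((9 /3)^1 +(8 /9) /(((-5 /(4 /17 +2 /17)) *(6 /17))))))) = -551.77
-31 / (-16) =31 / 16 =1.94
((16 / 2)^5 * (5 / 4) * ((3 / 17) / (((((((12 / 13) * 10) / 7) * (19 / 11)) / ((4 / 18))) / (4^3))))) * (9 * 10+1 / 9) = 106405691392 / 26163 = 4067029.45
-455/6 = -75.83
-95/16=-5.94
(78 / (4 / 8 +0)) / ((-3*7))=-52 / 7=-7.43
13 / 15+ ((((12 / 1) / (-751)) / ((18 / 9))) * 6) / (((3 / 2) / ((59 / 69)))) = 217469 / 259095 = 0.84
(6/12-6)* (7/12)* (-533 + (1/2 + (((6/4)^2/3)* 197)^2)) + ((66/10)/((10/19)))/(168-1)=-36515340697/534400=-68329.60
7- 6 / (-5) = 41 / 5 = 8.20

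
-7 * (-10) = 70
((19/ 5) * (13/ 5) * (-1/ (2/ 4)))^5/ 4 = -7354865808056/ 9765625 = -753138.26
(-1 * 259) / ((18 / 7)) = -1813 / 18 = -100.72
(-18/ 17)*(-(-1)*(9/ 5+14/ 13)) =-198/ 65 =-3.05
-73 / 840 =-0.09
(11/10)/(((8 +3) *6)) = 1/60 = 0.02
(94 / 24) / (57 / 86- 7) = -2021 / 3270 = -0.62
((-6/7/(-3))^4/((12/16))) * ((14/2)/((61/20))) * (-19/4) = -6080/62769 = -0.10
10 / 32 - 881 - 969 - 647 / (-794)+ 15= -11648759 / 6352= -1833.87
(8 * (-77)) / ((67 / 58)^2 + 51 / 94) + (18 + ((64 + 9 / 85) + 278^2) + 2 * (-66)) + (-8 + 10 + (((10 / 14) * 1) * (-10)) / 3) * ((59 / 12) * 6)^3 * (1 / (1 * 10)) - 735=2276092042979 / 30270030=75192.92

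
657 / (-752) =-657 / 752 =-0.87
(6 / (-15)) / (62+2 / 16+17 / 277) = -4432 / 689025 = -0.01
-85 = -85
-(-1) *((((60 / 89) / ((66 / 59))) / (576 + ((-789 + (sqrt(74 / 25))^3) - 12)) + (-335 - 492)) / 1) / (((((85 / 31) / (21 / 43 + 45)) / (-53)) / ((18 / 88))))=7892465134500 *sqrt(74) / 6223794971517739 + 4628508484082589854469 / 31118974857588695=148735.90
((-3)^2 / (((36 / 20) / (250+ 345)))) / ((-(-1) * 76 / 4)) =2975 / 19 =156.58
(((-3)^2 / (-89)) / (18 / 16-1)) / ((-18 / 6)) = 24 / 89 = 0.27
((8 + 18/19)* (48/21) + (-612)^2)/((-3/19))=-2372241.52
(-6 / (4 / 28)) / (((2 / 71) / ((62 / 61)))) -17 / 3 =-278363 / 183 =-1521.11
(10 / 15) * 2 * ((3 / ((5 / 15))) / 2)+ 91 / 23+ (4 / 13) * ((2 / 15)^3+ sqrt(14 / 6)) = 10.43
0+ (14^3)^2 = 7529536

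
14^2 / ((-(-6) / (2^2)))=392 / 3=130.67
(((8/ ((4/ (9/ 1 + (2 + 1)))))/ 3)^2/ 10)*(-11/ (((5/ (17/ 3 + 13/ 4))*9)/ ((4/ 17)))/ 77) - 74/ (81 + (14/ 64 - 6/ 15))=-0.96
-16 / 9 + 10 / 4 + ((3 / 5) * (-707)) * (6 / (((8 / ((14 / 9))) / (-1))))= 22303 / 45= 495.62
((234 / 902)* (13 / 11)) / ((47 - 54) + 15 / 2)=0.61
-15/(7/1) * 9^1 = -135/7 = -19.29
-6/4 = -3/2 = -1.50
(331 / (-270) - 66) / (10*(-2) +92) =-18151 / 19440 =-0.93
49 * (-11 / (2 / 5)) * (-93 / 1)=250635 / 2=125317.50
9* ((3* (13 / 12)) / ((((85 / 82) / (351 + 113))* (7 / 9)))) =10016136 / 595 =16833.84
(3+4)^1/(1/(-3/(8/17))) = -357/8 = -44.62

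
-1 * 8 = -8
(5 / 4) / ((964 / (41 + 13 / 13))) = 105 / 1928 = 0.05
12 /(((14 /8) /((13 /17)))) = 5.24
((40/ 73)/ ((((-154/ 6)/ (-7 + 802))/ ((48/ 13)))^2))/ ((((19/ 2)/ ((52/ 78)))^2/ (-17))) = -15843299328000/ 26405732353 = -599.99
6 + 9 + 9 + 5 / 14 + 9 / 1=467 / 14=33.36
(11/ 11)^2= 1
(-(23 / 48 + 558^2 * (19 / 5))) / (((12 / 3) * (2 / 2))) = -283964083 / 960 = -295795.92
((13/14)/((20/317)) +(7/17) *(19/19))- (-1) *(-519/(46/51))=-61339829/109480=-560.28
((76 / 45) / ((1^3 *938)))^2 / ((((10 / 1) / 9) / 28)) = 2888 / 35350875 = 0.00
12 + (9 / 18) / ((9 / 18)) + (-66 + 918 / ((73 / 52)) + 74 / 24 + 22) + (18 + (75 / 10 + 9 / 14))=3998947 / 6132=652.14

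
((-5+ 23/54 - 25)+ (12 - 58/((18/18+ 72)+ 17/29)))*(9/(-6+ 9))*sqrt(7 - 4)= -1057997*sqrt(3)/19206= -95.41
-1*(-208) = 208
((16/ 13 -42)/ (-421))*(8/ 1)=4240/ 5473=0.77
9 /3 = 3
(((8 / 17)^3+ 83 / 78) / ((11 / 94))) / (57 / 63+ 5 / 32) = 9.41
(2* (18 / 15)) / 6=2 / 5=0.40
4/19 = 0.21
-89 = -89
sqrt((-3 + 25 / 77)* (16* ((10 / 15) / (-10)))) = 1.69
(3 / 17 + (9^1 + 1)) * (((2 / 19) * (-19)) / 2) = -173 / 17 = -10.18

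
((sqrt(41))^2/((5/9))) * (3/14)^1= 15.81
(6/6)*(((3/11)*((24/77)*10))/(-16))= -0.05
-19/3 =-6.33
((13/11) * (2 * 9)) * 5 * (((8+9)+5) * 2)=4680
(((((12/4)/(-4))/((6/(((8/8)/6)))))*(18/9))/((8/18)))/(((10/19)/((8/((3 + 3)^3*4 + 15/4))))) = -19/11570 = -0.00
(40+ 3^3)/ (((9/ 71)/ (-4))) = -19028/ 9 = -2114.22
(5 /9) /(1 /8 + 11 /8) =0.37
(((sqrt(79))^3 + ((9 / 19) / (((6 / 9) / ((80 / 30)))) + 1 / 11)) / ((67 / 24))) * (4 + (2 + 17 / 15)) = 71048 / 14003 + 67624 * sqrt(79) / 335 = 1799.27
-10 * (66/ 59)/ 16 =-165/ 236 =-0.70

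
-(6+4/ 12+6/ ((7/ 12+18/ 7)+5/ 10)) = -7345/ 921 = -7.98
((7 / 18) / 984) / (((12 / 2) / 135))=35 / 3936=0.01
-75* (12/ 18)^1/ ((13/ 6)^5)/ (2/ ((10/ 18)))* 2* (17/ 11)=-3672000/ 4084223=-0.90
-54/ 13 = -4.15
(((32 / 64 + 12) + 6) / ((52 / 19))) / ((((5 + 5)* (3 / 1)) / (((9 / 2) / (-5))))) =-2109 / 10400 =-0.20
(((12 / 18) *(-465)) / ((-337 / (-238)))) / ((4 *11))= -18445 / 3707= -4.98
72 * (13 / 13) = 72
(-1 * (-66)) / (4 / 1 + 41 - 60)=-22 / 5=-4.40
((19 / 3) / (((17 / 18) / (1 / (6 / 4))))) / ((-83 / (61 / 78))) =-2318 / 55029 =-0.04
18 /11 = 1.64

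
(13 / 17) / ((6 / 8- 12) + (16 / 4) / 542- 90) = -14092 / 1865699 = -0.01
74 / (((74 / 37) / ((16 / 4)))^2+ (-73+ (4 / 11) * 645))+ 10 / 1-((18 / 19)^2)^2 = 8954553022 / 927755199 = 9.65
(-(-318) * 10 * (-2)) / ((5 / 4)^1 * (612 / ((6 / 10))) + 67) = -3180 / 671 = -4.74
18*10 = 180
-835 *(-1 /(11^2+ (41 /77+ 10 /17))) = 1093015 /159856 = 6.84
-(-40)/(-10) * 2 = -8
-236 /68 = -59 /17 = -3.47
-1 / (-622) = 1 / 622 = 0.00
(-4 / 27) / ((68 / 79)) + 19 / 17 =434 / 459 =0.95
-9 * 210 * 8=-15120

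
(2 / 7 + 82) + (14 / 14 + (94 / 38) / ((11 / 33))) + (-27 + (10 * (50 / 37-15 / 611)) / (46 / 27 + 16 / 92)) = 124060016888 / 1752924173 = 70.77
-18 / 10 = -9 / 5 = -1.80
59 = 59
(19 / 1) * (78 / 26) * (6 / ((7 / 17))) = 830.57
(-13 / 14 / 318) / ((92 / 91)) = -169 / 58512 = -0.00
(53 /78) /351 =53 /27378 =0.00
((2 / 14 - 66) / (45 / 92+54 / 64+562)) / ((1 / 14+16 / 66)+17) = -22393536 / 3316489387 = -0.01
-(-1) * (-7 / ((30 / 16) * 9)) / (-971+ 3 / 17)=119 / 278505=0.00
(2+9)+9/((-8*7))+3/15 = 3091/280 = 11.04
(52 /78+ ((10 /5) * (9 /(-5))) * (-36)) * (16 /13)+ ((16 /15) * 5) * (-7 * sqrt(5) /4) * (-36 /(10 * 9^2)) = 161.26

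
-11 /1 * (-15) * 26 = 4290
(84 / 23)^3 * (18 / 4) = 2667168 / 12167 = 219.21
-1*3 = -3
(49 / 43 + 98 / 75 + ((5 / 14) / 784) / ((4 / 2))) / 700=173195453 / 49556640000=0.00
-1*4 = -4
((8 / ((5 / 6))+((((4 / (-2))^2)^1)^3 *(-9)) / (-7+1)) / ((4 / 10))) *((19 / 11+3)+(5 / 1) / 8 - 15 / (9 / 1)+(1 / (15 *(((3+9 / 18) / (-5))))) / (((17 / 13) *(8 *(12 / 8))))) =346789 / 357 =971.40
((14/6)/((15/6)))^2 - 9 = -1829/225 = -8.13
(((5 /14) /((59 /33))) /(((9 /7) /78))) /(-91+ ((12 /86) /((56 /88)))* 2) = -215215 /1608281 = -0.13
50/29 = 1.72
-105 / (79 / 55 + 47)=-1925 / 888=-2.17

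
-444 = -444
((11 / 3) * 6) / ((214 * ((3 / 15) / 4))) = 220 / 107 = 2.06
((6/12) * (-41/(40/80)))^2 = 1681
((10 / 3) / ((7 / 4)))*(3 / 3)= 40 / 21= 1.90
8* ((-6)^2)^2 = 10368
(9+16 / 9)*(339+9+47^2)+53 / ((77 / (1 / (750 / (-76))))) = 27558.71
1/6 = 0.17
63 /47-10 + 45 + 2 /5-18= 4404 /235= 18.74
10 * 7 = 70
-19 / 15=-1.27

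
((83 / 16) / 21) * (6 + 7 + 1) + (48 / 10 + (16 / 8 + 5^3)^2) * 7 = 13552807 / 120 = 112940.06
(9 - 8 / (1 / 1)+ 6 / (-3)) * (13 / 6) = -13 / 6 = -2.17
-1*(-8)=8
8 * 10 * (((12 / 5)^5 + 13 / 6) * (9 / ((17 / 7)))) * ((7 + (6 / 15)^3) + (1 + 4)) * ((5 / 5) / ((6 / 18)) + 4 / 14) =1276607328672 / 1328125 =961210.22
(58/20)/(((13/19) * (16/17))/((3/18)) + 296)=9367/968560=0.01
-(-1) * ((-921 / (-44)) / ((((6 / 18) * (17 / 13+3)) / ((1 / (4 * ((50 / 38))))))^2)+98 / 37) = 153935353237 / 51054080000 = 3.02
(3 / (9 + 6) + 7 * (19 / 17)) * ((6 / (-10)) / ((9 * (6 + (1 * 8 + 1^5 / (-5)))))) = -682 / 17595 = -0.04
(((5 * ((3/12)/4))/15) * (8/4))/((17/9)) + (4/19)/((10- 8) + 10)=307/7752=0.04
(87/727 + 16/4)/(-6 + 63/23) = -13777/10905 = -1.26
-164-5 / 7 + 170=37 / 7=5.29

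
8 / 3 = 2.67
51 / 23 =2.22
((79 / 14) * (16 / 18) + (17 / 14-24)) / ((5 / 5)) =-2239 / 126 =-17.77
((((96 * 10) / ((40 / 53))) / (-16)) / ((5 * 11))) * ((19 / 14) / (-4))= 3021 / 6160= 0.49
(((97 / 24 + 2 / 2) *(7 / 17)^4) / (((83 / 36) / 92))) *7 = 280643286 / 6932243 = 40.48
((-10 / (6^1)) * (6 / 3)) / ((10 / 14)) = -14 / 3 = -4.67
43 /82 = 0.52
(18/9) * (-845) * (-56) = 94640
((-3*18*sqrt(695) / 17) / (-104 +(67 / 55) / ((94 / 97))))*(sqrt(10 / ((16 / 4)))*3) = 2093850*sqrt(278) / 9030077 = 3.87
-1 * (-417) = 417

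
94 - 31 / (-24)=2287 / 24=95.29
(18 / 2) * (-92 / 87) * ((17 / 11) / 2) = -2346 / 319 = -7.35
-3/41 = -0.07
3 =3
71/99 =0.72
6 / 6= 1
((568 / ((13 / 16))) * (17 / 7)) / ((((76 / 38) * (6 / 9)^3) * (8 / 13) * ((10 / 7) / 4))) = 65178 / 5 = 13035.60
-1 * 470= -470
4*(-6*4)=-96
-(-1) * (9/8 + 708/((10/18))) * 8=51021/5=10204.20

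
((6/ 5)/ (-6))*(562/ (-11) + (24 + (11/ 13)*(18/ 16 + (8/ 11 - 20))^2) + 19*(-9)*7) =8652471/ 45760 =189.08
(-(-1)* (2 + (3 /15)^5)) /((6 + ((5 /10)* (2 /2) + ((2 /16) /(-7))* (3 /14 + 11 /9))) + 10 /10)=44107056 /164809375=0.27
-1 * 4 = -4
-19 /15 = -1.27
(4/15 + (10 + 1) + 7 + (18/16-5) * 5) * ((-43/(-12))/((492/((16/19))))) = -0.01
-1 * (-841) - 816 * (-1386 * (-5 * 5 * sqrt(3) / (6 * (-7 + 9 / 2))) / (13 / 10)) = 2512261.38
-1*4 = -4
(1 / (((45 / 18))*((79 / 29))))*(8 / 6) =232 / 1185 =0.20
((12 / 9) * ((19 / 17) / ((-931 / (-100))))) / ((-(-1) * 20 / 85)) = 100 / 147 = 0.68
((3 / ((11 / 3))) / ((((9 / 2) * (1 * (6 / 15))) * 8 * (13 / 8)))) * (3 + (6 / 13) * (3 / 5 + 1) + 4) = 503 / 1859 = 0.27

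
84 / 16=21 / 4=5.25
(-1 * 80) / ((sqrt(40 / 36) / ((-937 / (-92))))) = -5622 * sqrt(10) / 23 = -772.97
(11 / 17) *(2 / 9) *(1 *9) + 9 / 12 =139 / 68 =2.04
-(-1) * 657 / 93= 219 / 31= 7.06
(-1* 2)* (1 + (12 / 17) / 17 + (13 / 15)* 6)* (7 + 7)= -252532 / 1445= -174.76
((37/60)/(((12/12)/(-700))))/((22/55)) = -6475/6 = -1079.17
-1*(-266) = 266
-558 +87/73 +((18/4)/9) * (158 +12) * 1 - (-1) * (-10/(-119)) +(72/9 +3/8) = -32200915/69496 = -463.35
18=18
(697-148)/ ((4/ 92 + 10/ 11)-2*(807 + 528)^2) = -138897/ 901805609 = -0.00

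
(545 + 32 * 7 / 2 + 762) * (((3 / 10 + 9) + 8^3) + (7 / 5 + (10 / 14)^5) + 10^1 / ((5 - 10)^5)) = 15587874846093 / 21008750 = 741970.60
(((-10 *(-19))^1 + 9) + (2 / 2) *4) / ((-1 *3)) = -203 / 3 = -67.67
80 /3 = 26.67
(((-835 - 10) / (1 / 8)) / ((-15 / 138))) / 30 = 31096 / 15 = 2073.07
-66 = -66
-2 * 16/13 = -32/13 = -2.46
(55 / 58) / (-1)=-55 / 58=-0.95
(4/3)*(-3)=-4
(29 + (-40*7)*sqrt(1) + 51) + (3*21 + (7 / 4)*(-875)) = -6673 / 4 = -1668.25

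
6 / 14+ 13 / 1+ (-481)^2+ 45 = 1619936 / 7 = 231419.43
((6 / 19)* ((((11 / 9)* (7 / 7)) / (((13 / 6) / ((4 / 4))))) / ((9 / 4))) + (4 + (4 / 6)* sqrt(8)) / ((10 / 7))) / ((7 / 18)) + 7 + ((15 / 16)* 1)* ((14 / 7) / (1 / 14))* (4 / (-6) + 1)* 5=12* sqrt(2) / 5 + 2010951 / 34580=61.55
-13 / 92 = -0.14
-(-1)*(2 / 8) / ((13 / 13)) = 1 / 4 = 0.25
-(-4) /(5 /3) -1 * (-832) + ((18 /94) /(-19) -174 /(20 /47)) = 759925 /1786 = 425.49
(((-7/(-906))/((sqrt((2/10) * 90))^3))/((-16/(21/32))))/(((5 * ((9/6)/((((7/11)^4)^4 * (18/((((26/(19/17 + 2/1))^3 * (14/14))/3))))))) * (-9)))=242433331216113915773 * sqrt(2)/82824808993553546696739340984320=0.00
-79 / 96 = -0.82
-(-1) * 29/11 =29/11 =2.64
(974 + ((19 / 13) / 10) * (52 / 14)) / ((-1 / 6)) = -204654 / 35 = -5847.26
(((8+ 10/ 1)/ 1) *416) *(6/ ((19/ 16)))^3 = 6624903168/ 6859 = 965870.12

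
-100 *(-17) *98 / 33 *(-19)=-3165400 / 33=-95921.21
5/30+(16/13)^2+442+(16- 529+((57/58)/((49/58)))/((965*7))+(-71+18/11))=-512002620917/3691918230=-138.68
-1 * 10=-10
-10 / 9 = -1.11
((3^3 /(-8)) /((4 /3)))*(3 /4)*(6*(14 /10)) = -5103 /320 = -15.95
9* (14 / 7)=18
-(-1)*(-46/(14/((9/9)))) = -23/7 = -3.29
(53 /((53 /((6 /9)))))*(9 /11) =6 /11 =0.55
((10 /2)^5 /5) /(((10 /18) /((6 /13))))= 6750 /13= 519.23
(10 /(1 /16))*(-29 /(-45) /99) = 928 /891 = 1.04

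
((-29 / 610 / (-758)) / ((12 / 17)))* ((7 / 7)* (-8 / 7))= -493 / 4854990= -0.00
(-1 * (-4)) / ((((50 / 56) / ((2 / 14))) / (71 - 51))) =12.80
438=438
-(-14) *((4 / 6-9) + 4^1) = -182 / 3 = -60.67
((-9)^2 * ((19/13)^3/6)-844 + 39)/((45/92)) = -154190942/98865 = -1559.61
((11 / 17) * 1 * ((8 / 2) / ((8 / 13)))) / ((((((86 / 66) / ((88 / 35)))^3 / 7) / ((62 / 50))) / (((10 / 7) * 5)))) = 108564432717312 / 57950664625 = 1873.39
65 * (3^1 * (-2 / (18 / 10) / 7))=-650 / 21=-30.95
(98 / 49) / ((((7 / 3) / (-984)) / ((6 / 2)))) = -17712 / 7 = -2530.29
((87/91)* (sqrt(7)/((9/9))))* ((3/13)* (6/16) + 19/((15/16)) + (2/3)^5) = 75065659* sqrt(7)/3832920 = 51.82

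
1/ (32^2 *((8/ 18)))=9/ 4096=0.00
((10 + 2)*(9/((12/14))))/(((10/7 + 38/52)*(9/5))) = 12740/393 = 32.42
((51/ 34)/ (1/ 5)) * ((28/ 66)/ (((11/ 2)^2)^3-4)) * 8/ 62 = 1792/ 120803001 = 0.00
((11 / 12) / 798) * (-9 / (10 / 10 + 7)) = -0.00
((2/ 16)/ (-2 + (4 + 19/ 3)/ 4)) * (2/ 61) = 3/ 427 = 0.01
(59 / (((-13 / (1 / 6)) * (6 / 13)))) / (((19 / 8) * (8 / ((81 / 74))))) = -531 / 5624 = -0.09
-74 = -74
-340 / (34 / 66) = -660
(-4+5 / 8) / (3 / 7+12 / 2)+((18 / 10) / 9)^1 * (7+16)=163 / 40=4.08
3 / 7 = 0.43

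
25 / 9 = 2.78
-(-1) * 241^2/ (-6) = -58081/ 6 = -9680.17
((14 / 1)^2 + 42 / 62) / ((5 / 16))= 97552 / 155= 629.37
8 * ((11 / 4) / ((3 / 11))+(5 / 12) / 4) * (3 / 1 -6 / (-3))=815 / 2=407.50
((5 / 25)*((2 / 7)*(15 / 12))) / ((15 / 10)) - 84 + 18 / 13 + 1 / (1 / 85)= 2.43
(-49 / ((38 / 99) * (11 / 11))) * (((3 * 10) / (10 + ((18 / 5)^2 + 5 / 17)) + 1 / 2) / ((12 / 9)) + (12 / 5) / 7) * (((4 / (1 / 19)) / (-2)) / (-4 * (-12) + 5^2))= 112.00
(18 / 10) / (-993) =-3 / 1655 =-0.00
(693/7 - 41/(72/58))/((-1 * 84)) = -0.79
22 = 22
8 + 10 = 18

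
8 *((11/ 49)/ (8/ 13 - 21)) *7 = -1144/ 1855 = -0.62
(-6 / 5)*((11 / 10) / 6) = -0.22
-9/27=-1/3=-0.33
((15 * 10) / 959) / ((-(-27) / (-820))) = -41000 / 8631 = -4.75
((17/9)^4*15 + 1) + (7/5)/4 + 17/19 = 160555411/831060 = 193.19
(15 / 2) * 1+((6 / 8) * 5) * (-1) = 15 / 4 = 3.75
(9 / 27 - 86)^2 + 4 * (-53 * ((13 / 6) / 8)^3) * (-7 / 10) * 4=7350.57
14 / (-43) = -14 / 43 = -0.33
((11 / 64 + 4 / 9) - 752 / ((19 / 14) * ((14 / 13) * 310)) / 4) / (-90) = -341603 / 152668800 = -0.00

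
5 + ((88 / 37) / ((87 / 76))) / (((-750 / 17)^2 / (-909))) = 202680367 / 50296875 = 4.03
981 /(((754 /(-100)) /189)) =-9270450 /377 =-24590.05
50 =50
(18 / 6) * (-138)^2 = 57132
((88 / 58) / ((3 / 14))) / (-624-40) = -77 / 7221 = -0.01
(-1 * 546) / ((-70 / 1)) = 39 / 5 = 7.80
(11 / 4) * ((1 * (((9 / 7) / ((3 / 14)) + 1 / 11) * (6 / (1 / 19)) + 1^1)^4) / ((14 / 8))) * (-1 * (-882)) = 431309663675654526 / 1331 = 324049334091400.85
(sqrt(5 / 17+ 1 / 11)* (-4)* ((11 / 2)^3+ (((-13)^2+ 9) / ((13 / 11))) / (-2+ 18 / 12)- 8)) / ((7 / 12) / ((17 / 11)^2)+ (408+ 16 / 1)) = 9092484* sqrt(374) / 210392897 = 0.84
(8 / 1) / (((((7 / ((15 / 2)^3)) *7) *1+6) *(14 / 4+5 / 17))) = 0.34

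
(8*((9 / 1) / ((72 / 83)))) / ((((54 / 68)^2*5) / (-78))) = -2494648 / 1215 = -2053.21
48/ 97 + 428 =41564/ 97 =428.49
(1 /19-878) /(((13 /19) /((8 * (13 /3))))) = -133448 /3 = -44482.67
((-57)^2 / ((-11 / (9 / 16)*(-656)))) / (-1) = -29241 / 115456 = -0.25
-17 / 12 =-1.42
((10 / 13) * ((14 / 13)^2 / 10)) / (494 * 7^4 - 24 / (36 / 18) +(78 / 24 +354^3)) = 0.00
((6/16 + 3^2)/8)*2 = 2.34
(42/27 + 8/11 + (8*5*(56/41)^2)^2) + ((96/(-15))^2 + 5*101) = 6116.72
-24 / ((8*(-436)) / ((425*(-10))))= -6375 / 218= -29.24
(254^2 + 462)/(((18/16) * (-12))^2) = 259912/729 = 356.53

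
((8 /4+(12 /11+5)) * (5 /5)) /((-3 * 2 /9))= -267 /22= -12.14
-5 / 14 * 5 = -25 / 14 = -1.79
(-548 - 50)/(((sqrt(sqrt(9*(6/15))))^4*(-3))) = 1495/27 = 55.37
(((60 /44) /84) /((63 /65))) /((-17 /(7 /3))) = -325 /141372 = -0.00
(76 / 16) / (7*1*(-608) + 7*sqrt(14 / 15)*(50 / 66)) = -4717548 / 4226916883-3135*sqrt(210) / 33815335064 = -0.00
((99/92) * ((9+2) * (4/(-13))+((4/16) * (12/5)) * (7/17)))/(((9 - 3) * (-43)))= 114411/8742760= 0.01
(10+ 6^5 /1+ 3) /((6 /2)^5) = 7789 /243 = 32.05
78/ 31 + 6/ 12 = 187/ 62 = 3.02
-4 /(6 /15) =-10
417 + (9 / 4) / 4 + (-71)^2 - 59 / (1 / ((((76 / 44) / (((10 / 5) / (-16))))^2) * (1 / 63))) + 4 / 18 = 214662293 / 40656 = 5279.97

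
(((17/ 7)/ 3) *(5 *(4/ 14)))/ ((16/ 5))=425/ 1176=0.36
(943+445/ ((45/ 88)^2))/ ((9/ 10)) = 2142262/ 729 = 2938.63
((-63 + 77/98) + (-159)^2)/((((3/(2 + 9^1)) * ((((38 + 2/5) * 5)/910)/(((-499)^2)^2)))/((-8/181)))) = -1201017567943512.13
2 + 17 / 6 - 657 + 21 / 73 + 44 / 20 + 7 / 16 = -11374711 / 17520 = -649.24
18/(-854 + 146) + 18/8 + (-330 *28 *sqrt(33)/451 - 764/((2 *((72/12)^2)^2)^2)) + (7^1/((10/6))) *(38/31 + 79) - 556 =-3330484179527/15360088320 - 840 *sqrt(33)/41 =-334.52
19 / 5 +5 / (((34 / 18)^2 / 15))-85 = -86959 / 1445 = -60.18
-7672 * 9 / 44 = -17262 / 11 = -1569.27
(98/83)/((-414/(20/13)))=-0.00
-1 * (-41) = 41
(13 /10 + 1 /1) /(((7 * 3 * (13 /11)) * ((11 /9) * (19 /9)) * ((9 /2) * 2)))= 69 /17290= 0.00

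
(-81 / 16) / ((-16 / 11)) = 891 / 256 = 3.48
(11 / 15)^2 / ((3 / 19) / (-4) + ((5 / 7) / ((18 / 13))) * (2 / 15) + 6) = 193116 / 2165125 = 0.09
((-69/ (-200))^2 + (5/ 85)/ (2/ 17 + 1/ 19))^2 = 41767505641/ 193600000000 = 0.22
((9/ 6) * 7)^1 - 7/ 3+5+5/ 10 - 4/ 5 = 193/ 15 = 12.87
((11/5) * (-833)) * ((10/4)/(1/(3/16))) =-27489/32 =-859.03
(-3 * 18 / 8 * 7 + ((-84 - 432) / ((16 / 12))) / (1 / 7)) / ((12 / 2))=-3675 / 8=-459.38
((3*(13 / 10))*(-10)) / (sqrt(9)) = -13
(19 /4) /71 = 0.07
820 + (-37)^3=-49833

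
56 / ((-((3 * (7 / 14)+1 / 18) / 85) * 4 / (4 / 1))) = -3060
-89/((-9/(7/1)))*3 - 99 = 326/3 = 108.67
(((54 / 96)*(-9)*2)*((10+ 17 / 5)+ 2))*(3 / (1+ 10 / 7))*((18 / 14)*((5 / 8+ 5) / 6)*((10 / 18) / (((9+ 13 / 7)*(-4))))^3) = 0.00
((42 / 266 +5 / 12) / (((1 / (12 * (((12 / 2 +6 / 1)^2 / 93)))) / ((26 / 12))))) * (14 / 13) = 14672 / 589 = 24.91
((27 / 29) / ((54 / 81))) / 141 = 27 / 2726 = 0.01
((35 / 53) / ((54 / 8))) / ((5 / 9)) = 0.18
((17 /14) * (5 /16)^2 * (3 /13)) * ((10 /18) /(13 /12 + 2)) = 2125 /430976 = 0.00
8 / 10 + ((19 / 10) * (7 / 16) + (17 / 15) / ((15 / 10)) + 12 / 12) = 4877 / 1440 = 3.39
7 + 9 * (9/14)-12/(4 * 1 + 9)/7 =329/26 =12.65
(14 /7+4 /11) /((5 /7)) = 182 /55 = 3.31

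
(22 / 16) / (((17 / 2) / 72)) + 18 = 504 / 17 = 29.65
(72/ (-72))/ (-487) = 1/ 487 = 0.00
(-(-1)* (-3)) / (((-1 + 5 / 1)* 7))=-0.11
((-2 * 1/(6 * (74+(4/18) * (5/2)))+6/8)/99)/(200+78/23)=0.00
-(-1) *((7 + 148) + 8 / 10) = 779 / 5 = 155.80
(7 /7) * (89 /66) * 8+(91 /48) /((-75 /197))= 230003 /39600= 5.81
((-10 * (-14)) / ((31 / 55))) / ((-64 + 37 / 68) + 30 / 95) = -9948400 / 2528887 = -3.93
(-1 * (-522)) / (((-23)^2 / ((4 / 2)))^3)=4176 / 148035889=0.00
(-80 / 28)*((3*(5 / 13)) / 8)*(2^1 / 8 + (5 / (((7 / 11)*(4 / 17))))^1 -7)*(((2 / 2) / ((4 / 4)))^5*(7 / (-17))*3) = 83925 / 6188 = 13.56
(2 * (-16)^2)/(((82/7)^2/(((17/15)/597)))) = 106624/15053355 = 0.01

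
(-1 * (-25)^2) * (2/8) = -156.25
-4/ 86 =-2/ 43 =-0.05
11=11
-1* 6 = -6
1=1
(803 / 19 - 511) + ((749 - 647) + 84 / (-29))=-203668 / 551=-369.63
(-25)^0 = 1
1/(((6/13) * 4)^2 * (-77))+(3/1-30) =-1197673/44352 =-27.00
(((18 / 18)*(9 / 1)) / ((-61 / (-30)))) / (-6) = -45 / 61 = -0.74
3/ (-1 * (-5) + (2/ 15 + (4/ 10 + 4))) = 45/ 143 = 0.31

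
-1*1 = -1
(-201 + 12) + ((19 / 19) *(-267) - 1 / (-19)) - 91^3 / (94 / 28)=-200857047 / 893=-224923.90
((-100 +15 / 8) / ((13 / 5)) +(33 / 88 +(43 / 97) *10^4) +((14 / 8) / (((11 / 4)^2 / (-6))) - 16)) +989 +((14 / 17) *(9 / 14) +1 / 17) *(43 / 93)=5179227725209 / 964922244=5367.51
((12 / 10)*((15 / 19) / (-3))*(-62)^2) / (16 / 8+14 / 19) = -5766 / 13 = -443.54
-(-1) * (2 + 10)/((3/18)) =72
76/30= 38/15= 2.53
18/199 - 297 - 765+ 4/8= -422441/398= -1061.41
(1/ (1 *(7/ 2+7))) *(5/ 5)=2/ 21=0.10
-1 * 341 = -341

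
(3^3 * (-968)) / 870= -4356 / 145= -30.04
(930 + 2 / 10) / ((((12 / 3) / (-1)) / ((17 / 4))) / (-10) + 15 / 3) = 79067 / 433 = 182.60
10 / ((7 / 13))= 130 / 7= 18.57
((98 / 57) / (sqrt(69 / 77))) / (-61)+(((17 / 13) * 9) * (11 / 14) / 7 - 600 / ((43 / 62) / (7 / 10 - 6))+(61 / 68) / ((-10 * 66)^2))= 3721175338644451 / 811343332800 - 98 * sqrt(5313) / 239913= 4586.41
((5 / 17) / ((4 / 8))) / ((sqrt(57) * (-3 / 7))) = -70 * sqrt(57) / 2907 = -0.18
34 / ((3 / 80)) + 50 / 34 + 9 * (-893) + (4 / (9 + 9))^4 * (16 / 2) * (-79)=-795303868 / 111537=-7130.40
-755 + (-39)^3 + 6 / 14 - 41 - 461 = -424029 / 7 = -60575.57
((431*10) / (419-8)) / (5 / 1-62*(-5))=0.03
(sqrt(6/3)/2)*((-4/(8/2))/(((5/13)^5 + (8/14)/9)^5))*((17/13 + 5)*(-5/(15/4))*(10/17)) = 294486774981482141164578098603903439240*sqrt(2)/228896712453067759482670731435119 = 1819454.66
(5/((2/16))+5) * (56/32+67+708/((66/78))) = 1792845/44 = 40746.48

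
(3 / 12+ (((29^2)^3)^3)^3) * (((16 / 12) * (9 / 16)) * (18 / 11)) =1006736100026253227962228926784553353732911434784837721069594483543179771383934375 / 88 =11440182954843786681388960000000000000000000000000000000000000000000000000000000.00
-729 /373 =-1.95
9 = 9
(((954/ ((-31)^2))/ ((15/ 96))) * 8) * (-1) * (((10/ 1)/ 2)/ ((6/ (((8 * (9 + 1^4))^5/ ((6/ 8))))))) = -177838489600000/ 961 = -185055660353.80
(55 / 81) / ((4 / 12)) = 55 / 27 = 2.04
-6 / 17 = -0.35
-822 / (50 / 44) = -18084 / 25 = -723.36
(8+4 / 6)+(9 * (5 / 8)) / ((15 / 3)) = 235 / 24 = 9.79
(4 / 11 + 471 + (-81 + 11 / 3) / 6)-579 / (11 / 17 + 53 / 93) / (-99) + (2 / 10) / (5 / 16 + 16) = 12795694699 / 27619020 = 463.29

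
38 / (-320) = -0.12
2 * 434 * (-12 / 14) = -744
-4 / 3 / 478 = -2 / 717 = -0.00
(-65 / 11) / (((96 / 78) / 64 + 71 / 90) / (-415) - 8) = 63121500 / 85477601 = 0.74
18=18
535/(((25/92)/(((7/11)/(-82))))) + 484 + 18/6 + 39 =510.72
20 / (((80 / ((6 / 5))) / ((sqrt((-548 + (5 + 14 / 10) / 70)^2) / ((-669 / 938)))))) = -6424228 / 27875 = -230.47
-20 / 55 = -4 / 11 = -0.36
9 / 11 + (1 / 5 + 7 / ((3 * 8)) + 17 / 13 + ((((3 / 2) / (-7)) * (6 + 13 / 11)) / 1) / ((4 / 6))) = 37129 / 120120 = 0.31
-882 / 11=-80.18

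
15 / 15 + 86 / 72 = 79 / 36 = 2.19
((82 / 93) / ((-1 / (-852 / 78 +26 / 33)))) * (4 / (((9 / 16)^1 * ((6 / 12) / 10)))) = 456366080 / 359073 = 1270.96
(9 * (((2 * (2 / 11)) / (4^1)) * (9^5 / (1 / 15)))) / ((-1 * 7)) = -7971615 / 77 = -103527.47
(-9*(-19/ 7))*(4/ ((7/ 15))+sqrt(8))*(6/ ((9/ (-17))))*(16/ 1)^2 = -29767680/ 49 - 992256*sqrt(2)/ 7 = -807969.66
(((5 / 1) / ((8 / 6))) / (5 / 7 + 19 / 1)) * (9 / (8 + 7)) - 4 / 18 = -179 / 1656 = -0.11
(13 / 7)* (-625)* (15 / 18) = -40625 / 42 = -967.26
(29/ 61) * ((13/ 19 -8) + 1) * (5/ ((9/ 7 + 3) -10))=3045/ 1159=2.63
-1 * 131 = -131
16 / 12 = 4 / 3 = 1.33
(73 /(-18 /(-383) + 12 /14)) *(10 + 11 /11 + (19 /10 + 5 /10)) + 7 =13197611 /12120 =1088.91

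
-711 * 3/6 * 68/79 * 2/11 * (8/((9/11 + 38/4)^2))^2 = -834121728/2655237841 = -0.31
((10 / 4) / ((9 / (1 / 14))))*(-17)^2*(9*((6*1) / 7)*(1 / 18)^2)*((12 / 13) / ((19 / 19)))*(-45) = -7225 / 1274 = -5.67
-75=-75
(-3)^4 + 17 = 98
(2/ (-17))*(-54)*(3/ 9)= 2.12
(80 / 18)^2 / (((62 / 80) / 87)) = 1856000 / 837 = 2217.44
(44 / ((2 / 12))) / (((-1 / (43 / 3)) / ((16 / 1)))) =-60544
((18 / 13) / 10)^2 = 81 / 4225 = 0.02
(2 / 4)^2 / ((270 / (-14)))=-7 / 540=-0.01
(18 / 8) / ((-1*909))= -1 / 404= -0.00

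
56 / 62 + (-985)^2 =30077003 / 31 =970225.90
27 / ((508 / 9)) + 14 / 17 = 11243 / 8636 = 1.30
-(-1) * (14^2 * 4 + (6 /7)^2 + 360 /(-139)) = 5327188 /6811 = 782.14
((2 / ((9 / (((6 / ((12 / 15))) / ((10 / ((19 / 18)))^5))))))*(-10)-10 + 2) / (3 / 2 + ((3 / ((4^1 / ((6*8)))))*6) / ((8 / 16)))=-90701740099 / 4914766368000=-0.02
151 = 151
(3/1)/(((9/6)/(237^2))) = 112338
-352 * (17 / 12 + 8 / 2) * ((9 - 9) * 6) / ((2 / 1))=0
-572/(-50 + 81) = -572/31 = -18.45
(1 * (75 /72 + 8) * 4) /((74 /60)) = 29.32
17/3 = 5.67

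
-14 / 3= -4.67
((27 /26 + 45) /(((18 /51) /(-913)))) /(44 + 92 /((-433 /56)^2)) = -1161096690831 /443977456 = -2615.22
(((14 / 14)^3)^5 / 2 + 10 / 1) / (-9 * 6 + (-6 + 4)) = -3 / 16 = -0.19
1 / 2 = 0.50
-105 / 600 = -7 / 40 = -0.18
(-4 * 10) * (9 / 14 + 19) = -5500 / 7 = -785.71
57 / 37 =1.54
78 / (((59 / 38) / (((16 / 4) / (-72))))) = -494 / 177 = -2.79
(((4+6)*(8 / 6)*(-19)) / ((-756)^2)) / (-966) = 95 / 207038916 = 0.00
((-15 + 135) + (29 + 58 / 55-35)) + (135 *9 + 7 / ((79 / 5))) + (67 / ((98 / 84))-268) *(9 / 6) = 30860289 / 30415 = 1014.64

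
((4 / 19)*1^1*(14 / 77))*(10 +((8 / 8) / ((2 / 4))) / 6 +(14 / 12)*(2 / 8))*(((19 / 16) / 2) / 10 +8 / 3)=44489 / 40128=1.11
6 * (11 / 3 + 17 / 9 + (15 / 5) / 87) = 2918 / 87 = 33.54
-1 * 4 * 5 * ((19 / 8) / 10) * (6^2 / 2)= -171 / 2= -85.50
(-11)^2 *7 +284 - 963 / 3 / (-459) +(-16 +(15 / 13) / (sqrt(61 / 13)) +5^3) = 1241.23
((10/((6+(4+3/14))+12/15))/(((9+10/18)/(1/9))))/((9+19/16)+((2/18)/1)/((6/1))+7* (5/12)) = 50400/62648119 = 0.00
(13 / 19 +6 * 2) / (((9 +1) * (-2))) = -241 / 380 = -0.63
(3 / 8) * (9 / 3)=9 / 8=1.12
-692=-692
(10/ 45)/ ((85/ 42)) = 28/ 255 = 0.11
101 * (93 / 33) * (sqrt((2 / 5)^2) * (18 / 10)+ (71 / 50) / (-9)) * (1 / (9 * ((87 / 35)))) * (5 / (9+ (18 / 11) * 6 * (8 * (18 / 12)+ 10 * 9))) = 0.04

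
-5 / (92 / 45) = -225 / 92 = -2.45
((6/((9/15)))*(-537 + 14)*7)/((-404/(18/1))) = 164745/101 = 1631.14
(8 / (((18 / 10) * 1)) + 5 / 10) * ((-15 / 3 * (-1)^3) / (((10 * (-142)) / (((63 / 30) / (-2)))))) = 623 / 34080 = 0.02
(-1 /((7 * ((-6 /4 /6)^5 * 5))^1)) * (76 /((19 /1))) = 4096 /35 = 117.03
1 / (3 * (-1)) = -1 / 3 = -0.33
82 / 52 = 41 / 26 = 1.58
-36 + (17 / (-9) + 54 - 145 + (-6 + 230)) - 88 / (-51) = 96.84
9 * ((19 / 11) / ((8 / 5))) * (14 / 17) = 5985 / 748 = 8.00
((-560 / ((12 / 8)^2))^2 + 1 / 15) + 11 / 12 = 61946.66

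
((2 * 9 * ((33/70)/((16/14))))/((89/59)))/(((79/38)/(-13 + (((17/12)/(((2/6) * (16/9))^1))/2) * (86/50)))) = -11659786677/449984000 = -25.91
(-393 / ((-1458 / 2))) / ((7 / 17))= 2227 / 1701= 1.31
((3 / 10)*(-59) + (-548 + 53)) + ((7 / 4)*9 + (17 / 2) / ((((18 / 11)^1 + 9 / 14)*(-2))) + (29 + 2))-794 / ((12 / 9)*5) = -4120141 / 7020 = -586.91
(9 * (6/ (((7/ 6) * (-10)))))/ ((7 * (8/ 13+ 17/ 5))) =-234/ 1421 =-0.16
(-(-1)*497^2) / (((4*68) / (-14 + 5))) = -2223081 / 272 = -8173.09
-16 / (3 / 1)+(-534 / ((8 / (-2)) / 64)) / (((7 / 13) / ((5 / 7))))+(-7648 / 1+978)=684806 / 147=4658.54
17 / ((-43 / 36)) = -612 / 43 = -14.23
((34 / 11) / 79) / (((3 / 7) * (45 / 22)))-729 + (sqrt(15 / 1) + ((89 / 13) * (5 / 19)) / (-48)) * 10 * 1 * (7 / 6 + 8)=-30869083543 / 42148080 + 275 * sqrt(15) / 3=-377.37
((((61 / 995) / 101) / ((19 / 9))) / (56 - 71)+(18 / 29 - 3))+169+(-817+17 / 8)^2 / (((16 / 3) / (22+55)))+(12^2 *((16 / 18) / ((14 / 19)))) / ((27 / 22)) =513707331526402569823 / 53583097881600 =9587115.19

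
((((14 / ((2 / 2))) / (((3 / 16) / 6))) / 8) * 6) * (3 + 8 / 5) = 7728 / 5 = 1545.60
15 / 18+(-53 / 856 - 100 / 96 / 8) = 4391 / 6848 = 0.64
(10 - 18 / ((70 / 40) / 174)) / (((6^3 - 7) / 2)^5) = -398656 / 2791447540343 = -0.00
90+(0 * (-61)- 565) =-475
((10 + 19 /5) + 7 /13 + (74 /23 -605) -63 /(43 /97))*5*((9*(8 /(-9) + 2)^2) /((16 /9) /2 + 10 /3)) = -2344989600 /244283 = -9599.48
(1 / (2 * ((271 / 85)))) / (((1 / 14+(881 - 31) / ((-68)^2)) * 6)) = 0.10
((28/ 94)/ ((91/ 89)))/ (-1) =-178/ 611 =-0.29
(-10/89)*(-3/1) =0.34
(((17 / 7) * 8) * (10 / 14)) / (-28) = -170 / 343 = -0.50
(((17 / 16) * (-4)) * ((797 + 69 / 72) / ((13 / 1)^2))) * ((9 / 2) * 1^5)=-976701 / 10816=-90.30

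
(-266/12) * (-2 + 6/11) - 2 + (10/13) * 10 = 16274/429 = 37.93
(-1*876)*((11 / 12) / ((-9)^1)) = 89.22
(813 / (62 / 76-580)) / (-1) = 30894 / 22009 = 1.40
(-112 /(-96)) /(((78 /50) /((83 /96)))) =14525 /22464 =0.65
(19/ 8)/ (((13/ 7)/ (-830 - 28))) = -4389/ 4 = -1097.25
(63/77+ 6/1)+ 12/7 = 657/77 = 8.53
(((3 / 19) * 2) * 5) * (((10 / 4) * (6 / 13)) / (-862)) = -0.00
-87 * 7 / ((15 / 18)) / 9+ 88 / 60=-1196 / 15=-79.73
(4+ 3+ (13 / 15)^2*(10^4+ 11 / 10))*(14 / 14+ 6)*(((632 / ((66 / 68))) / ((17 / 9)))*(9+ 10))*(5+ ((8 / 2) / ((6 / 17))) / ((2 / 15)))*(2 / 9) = 6894674143.53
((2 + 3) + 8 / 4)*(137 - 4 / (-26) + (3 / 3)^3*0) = 12481 / 13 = 960.08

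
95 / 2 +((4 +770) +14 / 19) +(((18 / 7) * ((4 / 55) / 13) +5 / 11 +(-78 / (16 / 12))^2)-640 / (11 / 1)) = 1592565077 / 380380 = 4186.77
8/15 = 0.53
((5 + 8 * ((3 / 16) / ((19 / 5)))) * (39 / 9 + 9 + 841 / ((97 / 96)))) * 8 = 10620640 / 291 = 36497.04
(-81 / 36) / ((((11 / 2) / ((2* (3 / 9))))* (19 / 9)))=-27 / 209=-0.13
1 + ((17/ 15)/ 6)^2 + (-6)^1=-40211/ 8100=-4.96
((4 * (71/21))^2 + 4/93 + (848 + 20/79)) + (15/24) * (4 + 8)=2243588231/2160018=1038.69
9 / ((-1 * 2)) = -9 / 2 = -4.50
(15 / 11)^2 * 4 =900 / 121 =7.44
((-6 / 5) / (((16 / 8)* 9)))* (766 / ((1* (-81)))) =766 / 1215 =0.63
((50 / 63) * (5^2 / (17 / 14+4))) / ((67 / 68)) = 170000 / 44019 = 3.86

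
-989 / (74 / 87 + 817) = -86043 / 71153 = -1.21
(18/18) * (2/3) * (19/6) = 19/9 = 2.11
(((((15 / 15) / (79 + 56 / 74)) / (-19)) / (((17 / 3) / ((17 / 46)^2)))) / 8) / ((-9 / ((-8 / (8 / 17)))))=-10693 / 2847408096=-0.00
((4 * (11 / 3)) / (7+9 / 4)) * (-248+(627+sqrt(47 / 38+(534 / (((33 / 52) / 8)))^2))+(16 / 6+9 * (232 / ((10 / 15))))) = 1855216 / 333+8 * sqrt(7917605719082) / 2109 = 16244.80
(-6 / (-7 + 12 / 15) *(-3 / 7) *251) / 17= -22590 / 3689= -6.12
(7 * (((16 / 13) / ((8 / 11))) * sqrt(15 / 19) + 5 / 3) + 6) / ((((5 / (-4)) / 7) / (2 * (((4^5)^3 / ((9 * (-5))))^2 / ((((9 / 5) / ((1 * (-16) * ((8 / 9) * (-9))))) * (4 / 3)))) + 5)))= -109499872821539907407876 / 18225 - 318169441783342372468168 * sqrt(285) / 1500525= -9587849529088182128.55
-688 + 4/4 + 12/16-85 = -3085/4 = -771.25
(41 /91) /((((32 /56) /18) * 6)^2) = 2583 /208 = 12.42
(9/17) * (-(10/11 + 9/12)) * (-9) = 5913/748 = 7.91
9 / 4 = 2.25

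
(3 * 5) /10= 3 /2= 1.50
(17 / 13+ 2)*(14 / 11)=602 / 143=4.21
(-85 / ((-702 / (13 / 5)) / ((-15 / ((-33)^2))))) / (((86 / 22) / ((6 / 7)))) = -85 / 89397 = -0.00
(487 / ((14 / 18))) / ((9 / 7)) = 487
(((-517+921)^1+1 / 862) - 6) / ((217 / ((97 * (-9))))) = -1380213 / 862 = -1601.18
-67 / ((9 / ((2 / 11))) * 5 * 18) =-67 / 4455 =-0.02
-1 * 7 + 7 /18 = -119 /18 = -6.61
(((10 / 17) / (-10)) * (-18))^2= 324 / 289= 1.12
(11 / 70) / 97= 11 / 6790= 0.00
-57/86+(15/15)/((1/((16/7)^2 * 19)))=415511/4214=98.60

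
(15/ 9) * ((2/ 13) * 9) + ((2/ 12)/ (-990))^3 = 2.31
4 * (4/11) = 16/11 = 1.45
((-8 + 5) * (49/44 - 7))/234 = 259/3432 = 0.08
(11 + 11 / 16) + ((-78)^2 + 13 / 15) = 1463173 / 240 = 6096.55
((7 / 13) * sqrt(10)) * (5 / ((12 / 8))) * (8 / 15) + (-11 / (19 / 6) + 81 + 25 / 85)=112 * sqrt(10) / 117 + 25136 / 323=80.85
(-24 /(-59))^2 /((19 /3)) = 1728 /66139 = 0.03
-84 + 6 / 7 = -582 / 7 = -83.14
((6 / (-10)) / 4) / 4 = -3 / 80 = -0.04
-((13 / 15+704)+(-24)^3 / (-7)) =-281371 / 105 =-2679.72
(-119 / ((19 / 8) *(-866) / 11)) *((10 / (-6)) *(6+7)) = -340340 / 24681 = -13.79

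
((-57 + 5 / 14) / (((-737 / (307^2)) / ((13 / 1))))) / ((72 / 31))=30120001171 / 742896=40544.03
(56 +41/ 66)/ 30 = 3737/ 1980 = 1.89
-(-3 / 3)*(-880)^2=774400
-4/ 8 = -1/ 2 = -0.50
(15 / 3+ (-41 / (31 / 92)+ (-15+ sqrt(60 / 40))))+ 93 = -1199 / 31+ sqrt(6) / 2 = -37.45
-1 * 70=-70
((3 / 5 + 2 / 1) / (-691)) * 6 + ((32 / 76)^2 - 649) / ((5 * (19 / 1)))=-6.85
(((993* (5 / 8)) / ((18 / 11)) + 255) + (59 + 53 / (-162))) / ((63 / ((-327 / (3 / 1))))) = -97887995 / 81648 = -1198.90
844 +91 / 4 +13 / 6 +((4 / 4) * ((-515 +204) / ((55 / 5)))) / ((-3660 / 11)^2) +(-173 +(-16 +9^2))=760.92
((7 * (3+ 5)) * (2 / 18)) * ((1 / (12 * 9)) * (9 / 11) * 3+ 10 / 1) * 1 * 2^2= 2744 / 11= 249.45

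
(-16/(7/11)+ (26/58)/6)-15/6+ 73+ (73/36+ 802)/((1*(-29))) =129401/7308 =17.71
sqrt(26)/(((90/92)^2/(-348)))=-245456 * sqrt(26)/675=-1854.20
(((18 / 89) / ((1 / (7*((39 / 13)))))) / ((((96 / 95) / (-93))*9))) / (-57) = 0.76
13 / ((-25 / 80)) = -208 / 5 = -41.60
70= 70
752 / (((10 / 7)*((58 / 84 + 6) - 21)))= -110544 / 3005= -36.79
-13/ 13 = -1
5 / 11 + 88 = 973 / 11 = 88.45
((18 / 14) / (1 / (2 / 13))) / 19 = 18 / 1729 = 0.01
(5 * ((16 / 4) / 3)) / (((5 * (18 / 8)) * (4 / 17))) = 68 / 27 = 2.52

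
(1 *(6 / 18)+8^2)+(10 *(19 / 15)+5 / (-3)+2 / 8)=907 / 12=75.58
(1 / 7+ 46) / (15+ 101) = 323 / 812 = 0.40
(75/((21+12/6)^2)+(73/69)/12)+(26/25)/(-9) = 6051/52900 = 0.11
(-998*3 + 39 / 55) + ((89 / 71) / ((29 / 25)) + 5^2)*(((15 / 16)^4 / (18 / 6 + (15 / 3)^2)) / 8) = -1244007133799289 / 415610961920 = -2993.20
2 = 2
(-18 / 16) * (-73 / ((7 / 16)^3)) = 980.71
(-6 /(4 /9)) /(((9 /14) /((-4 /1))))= 84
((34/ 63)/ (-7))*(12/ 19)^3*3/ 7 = -19584/ 2352637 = -0.01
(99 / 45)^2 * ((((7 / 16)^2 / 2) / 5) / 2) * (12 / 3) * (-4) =-0.74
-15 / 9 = -5 / 3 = -1.67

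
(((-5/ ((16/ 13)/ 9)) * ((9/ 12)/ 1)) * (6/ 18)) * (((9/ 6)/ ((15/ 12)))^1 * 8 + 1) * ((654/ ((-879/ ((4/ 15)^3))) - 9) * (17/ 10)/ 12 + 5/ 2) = -99992806849/ 843840000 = -118.50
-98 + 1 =-97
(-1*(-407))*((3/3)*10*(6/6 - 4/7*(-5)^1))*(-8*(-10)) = 8791200/7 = 1255885.71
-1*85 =-85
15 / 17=0.88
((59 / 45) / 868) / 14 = 59 / 546840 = 0.00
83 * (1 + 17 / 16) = 2739 / 16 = 171.19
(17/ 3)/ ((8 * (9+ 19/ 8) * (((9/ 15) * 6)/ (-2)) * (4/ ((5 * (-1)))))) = 425/ 9828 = 0.04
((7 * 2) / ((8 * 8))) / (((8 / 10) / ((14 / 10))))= 49 / 128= 0.38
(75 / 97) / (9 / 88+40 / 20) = 1320 / 3589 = 0.37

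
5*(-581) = -2905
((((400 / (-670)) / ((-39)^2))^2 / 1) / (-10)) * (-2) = 320 / 10385036649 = 0.00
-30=-30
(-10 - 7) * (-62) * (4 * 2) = 8432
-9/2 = -4.50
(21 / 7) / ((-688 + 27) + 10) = -1 / 217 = -0.00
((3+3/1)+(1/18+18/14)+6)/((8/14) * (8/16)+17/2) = 41/27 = 1.52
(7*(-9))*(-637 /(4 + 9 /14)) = 43218 /5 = 8643.60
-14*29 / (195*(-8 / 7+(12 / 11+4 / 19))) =-10241 / 780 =-13.13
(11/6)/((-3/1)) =-11/18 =-0.61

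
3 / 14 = 0.21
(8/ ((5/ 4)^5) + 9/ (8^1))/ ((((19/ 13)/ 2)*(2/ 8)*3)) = 1217593/ 178125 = 6.84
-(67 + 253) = -320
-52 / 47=-1.11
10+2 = 12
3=3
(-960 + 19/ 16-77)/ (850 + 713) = -0.66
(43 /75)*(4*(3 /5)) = 172 /125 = 1.38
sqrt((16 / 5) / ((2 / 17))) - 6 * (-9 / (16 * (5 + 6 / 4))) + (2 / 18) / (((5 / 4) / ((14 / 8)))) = 5.89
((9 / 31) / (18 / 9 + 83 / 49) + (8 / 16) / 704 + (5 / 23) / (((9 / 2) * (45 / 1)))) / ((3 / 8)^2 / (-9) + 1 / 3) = 1183042733 / 4676106402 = 0.25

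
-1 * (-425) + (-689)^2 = 475146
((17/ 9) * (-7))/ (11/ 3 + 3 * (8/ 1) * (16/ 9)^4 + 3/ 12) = -115668/ 2131415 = -0.05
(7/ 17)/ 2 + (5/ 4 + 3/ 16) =447/ 272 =1.64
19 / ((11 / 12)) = 228 / 11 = 20.73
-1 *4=-4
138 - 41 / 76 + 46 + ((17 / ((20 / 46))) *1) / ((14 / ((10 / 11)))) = 1088469 / 5852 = 186.00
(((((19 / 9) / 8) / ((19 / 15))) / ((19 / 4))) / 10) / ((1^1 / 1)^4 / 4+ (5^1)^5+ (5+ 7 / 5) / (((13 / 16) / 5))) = 13 / 9379977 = 0.00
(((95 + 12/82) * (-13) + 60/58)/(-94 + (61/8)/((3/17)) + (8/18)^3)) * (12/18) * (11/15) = 20948436432/1757966225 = 11.92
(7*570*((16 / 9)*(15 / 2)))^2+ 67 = 2830240067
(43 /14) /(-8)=-43 /112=-0.38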